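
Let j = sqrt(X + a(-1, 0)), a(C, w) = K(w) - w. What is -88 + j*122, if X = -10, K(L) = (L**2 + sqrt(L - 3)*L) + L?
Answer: -88 + 122*I*sqrt(10) ≈ -88.0 + 385.8*I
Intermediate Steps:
K(L) = L + L**2 + L*sqrt(-3 + L) (K(L) = (L**2 + sqrt(-3 + L)*L) + L = (L**2 + L*sqrt(-3 + L)) + L = L + L**2 + L*sqrt(-3 + L))
a(C, w) = -w + w*(1 + w + sqrt(-3 + w)) (a(C, w) = w*(1 + w + sqrt(-3 + w)) - w = -w + w*(1 + w + sqrt(-3 + w)))
j = I*sqrt(10) (j = sqrt(-10 + 0*(0 + sqrt(-3 + 0))) = sqrt(-10 + 0*(0 + sqrt(-3))) = sqrt(-10 + 0*(0 + I*sqrt(3))) = sqrt(-10 + 0*(I*sqrt(3))) = sqrt(-10 + 0) = sqrt(-10) = I*sqrt(10) ≈ 3.1623*I)
-88 + j*122 = -88 + (I*sqrt(10))*122 = -88 + 122*I*sqrt(10)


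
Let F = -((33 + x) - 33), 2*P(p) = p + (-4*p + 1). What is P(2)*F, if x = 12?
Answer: 30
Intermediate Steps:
P(p) = 1/2 - 3*p/2 (P(p) = (p + (-4*p + 1))/2 = (p + (1 - 4*p))/2 = (1 - 3*p)/2 = 1/2 - 3*p/2)
F = -12 (F = -((33 + 12) - 33) = -(45 - 33) = -1*12 = -12)
P(2)*F = (1/2 - 3/2*2)*(-12) = (1/2 - 3)*(-12) = -5/2*(-12) = 30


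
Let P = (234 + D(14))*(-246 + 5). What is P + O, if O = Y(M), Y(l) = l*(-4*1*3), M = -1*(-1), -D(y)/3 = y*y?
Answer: 85302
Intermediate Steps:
D(y) = -3*y**2 (D(y) = -3*y*y = -3*y**2)
M = 1
P = 85314 (P = (234 - 3*14**2)*(-246 + 5) = (234 - 3*196)*(-241) = (234 - 588)*(-241) = -354*(-241) = 85314)
Y(l) = -12*l (Y(l) = l*(-4*3) = l*(-12) = -12*l)
O = -12 (O = -12*1 = -12)
P + O = 85314 - 12 = 85302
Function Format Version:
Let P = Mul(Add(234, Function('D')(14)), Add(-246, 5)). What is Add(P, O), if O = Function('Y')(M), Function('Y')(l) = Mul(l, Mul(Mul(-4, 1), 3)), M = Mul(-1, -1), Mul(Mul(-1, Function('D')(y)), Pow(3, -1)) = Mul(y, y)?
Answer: 85302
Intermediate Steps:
Function('D')(y) = Mul(-3, Pow(y, 2)) (Function('D')(y) = Mul(-3, Mul(y, y)) = Mul(-3, Pow(y, 2)))
M = 1
P = 85314 (P = Mul(Add(234, Mul(-3, Pow(14, 2))), Add(-246, 5)) = Mul(Add(234, Mul(-3, 196)), -241) = Mul(Add(234, -588), -241) = Mul(-354, -241) = 85314)
Function('Y')(l) = Mul(-12, l) (Function('Y')(l) = Mul(l, Mul(-4, 3)) = Mul(l, -12) = Mul(-12, l))
O = -12 (O = Mul(-12, 1) = -12)
Add(P, O) = Add(85314, -12) = 85302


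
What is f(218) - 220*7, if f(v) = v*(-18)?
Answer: -5464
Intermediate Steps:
f(v) = -18*v
f(218) - 220*7 = -18*218 - 220*7 = -3924 - 1*1540 = -3924 - 1540 = -5464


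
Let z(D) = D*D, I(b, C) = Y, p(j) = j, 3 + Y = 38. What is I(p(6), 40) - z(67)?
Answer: -4454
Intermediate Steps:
Y = 35 (Y = -3 + 38 = 35)
I(b, C) = 35
z(D) = D**2
I(p(6), 40) - z(67) = 35 - 1*67**2 = 35 - 1*4489 = 35 - 4489 = -4454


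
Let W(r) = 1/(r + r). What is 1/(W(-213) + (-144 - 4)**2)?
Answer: 426/9331103 ≈ 4.5654e-5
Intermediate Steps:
W(r) = 1/(2*r)
1/(W(-213) + (-144 - 4)**2) = 1/((1/2)/(-213) + (-144 - 4)**2) = 1/((1/2)*(-1/213) + (-148)**2) = 1/(-1/426 + 21904) = 1/(9331103/426) = 426/9331103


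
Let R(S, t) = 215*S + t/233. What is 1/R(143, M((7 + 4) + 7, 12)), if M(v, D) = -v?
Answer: 233/7163567 ≈ 3.2526e-5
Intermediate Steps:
R(S, t) = 215*S + t/233 (R(S, t) = 215*S + t*(1/233) = 215*S + t/233)
1/R(143, M((7 + 4) + 7, 12)) = 1/(215*143 + (-((7 + 4) + 7))/233) = 1/(30745 + (-(11 + 7))/233) = 1/(30745 + (-1*18)/233) = 1/(30745 + (1/233)*(-18)) = 1/(30745 - 18/233) = 1/(7163567/233) = 233/7163567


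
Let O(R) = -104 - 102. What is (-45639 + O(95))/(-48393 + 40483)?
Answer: 9169/1582 ≈ 5.7958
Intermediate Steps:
O(R) = -206
(-45639 + O(95))/(-48393 + 40483) = (-45639 - 206)/(-48393 + 40483) = -45845/(-7910) = -45845*(-1/7910) = 9169/1582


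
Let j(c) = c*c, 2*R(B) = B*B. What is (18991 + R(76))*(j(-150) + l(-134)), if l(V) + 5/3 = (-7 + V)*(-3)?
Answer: 501495852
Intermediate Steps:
R(B) = B**2/2 (R(B) = (B*B)/2 = B**2/2)
j(c) = c**2
l(V) = 58/3 - 3*V (l(V) = -5/3 + (-7 + V)*(-3) = -5/3 + (21 - 3*V) = 58/3 - 3*V)
(18991 + R(76))*(j(-150) + l(-134)) = (18991 + (1/2)*76**2)*((-150)**2 + (58/3 - 3*(-134))) = (18991 + (1/2)*5776)*(22500 + (58/3 + 402)) = (18991 + 2888)*(22500 + 1264/3) = 21879*(68764/3) = 501495852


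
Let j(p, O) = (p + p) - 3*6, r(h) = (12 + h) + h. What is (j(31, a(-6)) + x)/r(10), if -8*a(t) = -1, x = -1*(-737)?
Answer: 781/32 ≈ 24.406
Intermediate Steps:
r(h) = 12 + 2*h
x = 737
a(t) = ⅛ (a(t) = -⅛*(-1) = ⅛)
j(p, O) = -18 + 2*p (j(p, O) = 2*p - 18 = -18 + 2*p)
(j(31, a(-6)) + x)/r(10) = ((-18 + 2*31) + 737)/(12 + 2*10) = ((-18 + 62) + 737)/(12 + 20) = (44 + 737)/32 = 781*(1/32) = 781/32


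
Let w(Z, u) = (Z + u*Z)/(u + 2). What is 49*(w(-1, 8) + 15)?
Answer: 6909/10 ≈ 690.90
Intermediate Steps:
w(Z, u) = (Z + Z*u)/(2 + u)
49*(w(-1, 8) + 15) = 49*(-(1 + 8)/(2 + 8) + 15) = 49*(-1*9/10 + 15) = 49*(-1*1/10*9 + 15) = 49*(-9/10 + 15) = 49*(141/10) = 6909/10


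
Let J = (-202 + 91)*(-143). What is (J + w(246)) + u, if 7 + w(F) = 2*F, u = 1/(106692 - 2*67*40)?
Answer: 1657588857/101332 ≈ 16358.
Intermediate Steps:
J = 15873 (J = -111*(-143) = 15873)
u = 1/101332 (u = 1/(106692 - 134*40) = 1/(106692 - 5360) = 1/101332 ≈ 9.8686e-6)
w(F) = -7 + 2*F
(J + w(246)) + u = (15873 + (-7 + 2*246)) + 1/101332 = (15873 + (-7 + 492)) + 1/101332 = (15873 + 485) + 1/101332 = 16358 + 1/101332 = 1657588857/101332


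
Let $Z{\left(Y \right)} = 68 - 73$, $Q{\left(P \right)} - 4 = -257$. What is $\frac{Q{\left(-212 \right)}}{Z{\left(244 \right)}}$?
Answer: $\frac{253}{5} \approx 50.6$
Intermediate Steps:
$Q{\left(P \right)} = -253$ ($Q{\left(P \right)} = 4 - 257 = -253$)
$Z{\left(Y \right)} = -5$ ($Z{\left(Y \right)} = 68 - 73 = -5$)
$\frac{Q{\left(-212 \right)}}{Z{\left(244 \right)}} = - \frac{253}{-5} = \left(-253\right) \left(- \frac{1}{5}\right) = \frac{253}{5}$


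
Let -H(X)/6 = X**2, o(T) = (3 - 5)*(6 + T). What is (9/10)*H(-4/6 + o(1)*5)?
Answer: -134832/5 ≈ -26966.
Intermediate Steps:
o(T) = -12 - 2*T (o(T) = -2*(6 + T) = -12 - 2*T)
H(X) = -6*X**2
(9/10)*H(-4/6 + o(1)*5) = (9/10)*(-6*(-4/6 + (-12 - 2*1)*5)**2) = (9*(1/10))*(-6*(-4*1/6 + (-12 - 2)*5)**2) = 9*(-6*(-2/3 - 14*5)**2)/10 = 9*(-6*(-2/3 - 70)**2)/10 = 9*(-6*(-212/3)**2)/10 = 9*(-6*44944/9)/10 = (9/10)*(-89888/3) = -134832/5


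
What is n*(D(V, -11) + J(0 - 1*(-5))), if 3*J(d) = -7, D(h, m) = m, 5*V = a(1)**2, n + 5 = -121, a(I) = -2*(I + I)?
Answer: 1680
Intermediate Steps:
a(I) = -4*I
n = -126 (n = -5 - 121 = -126)
V = 16/5 (V = (-4*1)**2/5 = (1/5)*(-4)**2 = (1/5)*16 = 16/5 ≈ 3.2000)
J(d) = -7/3 (J(d) = (1/3)*(-7) = -7/3)
n*(D(V, -11) + J(0 - 1*(-5))) = -126*(-11 - 7/3) = -126*(-40/3) = 1680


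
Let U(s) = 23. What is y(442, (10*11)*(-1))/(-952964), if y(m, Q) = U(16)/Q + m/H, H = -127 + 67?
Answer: 125/15723906 ≈ 7.9497e-6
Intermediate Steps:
H = -60
y(m, Q) = 23/Q - m/60 (y(m, Q) = 23/Q + m/(-60) = 23/Q + m*(-1/60) = 23/Q - m/60)
y(442, (10*11)*(-1))/(-952964) = (23/(((10*11)*(-1))) - 1/60*442)/(-952964) = (23/((110*(-1))) - 221/30)*(-1/952964) = (23/(-110) - 221/30)*(-1/952964) = (23*(-1/110) - 221/30)*(-1/952964) = (-23/110 - 221/30)*(-1/952964) = -250/33*(-1/952964) = 125/15723906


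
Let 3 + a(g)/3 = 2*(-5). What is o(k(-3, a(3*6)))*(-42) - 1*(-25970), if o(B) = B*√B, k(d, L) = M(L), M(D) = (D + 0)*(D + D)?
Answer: 25970 - 4982796*√2 ≈ -7.0208e+6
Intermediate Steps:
M(D) = 2*D² (M(D) = D*(2*D) = 2*D²)
a(g) = -39 (a(g) = -9 + 3*(2*(-5)) = -9 + 3*(-10) = -9 - 30 = -39)
k(d, L) = 2*L²
o(B) = B^(3/2)
o(k(-3, a(3*6)))*(-42) - 1*(-25970) = (2*(-39)²)^(3/2)*(-42) - 1*(-25970) = (2*1521)^(3/2)*(-42) + 25970 = 3042^(3/2)*(-42) + 25970 = (118638*√2)*(-42) + 25970 = -4982796*√2 + 25970 = 25970 - 4982796*√2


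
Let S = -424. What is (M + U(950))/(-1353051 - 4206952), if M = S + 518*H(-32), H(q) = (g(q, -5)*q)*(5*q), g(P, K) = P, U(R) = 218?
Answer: 84869326/5560003 ≈ 15.264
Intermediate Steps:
H(q) = 5*q³ (H(q) = (q*q)*(5*q) = q²*(5*q) = 5*q³)
M = -84869544 (M = -424 + 518*(5*(-32)³) = -424 + 518*(5*(-32768)) = -424 + 518*(-163840) = -424 - 84869120 = -84869544)
(M + U(950))/(-1353051 - 4206952) = (-84869544 + 218)/(-1353051 - 4206952) = -84869326/(-5560003) = -84869326*(-1/5560003) = 84869326/5560003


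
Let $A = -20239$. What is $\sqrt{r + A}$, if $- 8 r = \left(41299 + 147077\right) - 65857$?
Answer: $\frac{i \sqrt{568862}}{4} \approx 188.56 i$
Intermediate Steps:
$r = - \frac{122519}{8}$ ($r = - \frac{\left(41299 + 147077\right) - 65857}{8} = - \frac{188376 - 65857}{8} = \left(- \frac{1}{8}\right) 122519 = - \frac{122519}{8} \approx -15315.0$)
$\sqrt{r + A} = \sqrt{- \frac{122519}{8} - 20239} = \sqrt{- \frac{284431}{8}} = \frac{i \sqrt{568862}}{4}$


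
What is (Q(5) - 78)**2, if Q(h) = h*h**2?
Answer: 2209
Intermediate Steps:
Q(h) = h**3
(Q(5) - 78)**2 = (5**3 - 78)**2 = (125 - 78)**2 = 47**2 = 2209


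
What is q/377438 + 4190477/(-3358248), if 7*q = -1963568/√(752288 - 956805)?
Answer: -4190477/3358248 + 981784*I*√204517/270173706061 ≈ -1.2478 + 0.0016434*I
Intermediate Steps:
q = 1963568*I*√204517/1431619 (q = (-1963568/√(752288 - 956805))/7 = (-1963568*(-I*√204517/204517))/7 = (-(-1963568)*I*√204517/204517)/7 = (1963568*I*√204517/204517)/7 = 1963568*I*√204517/1431619 ≈ 620.27*I)
q/377438 + 4190477/(-3358248) = (1963568*I*√204517/1431619)/377438 + 4190477/(-3358248) = (1963568*I*√204517/1431619)*(1/377438) + 4190477*(-1/3358248) = 981784*I*√204517/270173706061 - 4190477/3358248 = -4190477/3358248 + 981784*I*√204517/270173706061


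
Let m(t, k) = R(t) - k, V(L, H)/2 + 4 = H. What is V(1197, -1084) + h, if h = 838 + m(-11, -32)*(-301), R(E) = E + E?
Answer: -4348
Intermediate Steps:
V(L, H) = -8 + 2*H
R(E) = 2*E
m(t, k) = -k + 2*t (m(t, k) = 2*t - k = -k + 2*t)
h = -2172 (h = 838 + (-1*(-32) + 2*(-11))*(-301) = 838 + (32 - 22)*(-301) = 838 + 10*(-301) = 838 - 3010 = -2172)
V(1197, -1084) + h = (-8 + 2*(-1084)) - 2172 = (-8 - 2168) - 2172 = -2176 - 2172 = -4348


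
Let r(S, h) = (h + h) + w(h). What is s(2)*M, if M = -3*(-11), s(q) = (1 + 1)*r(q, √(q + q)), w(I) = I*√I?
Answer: 264 + 132*√2 ≈ 450.68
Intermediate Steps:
w(I) = I^(3/2)
r(S, h) = h^(3/2) + 2*h (r(S, h) = (h + h) + h^(3/2) = 2*h + h^(3/2) = h^(3/2) + 2*h)
s(q) = 2*2^(¾)*q^(¾) + 4*√2*√q (s(q) = (1 + 1)*((√(q + q))^(3/2) + 2*√(q + q)) = 2*((√(2*q))^(3/2) + 2*√(2*q)) = 2*((√2*√q)^(3/2) + 2*(√2*√q)) = 2*(2^(¾)*q^(¾) + 2*√2*√q) = 2*2^(¾)*q^(¾) + 4*√2*√q)
M = 33
s(2)*M = (2*2^(¾)*2^(¾) + 4*√2*√2)*33 = (4*√2 + 8)*33 = (8 + 4*√2)*33 = 264 + 132*√2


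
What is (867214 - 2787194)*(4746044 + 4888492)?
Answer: -18498116429280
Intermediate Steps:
(867214 - 2787194)*(4746044 + 4888492) = -1919980*9634536 = -18498116429280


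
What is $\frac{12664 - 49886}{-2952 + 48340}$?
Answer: $- \frac{18611}{22694} \approx -0.82008$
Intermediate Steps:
$\frac{12664 - 49886}{-2952 + 48340} = - \frac{37222}{45388} = \left(-37222\right) \frac{1}{45388} = - \frac{18611}{22694}$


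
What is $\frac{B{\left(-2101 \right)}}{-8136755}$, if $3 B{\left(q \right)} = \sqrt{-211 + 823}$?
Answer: $- \frac{2 \sqrt{17}}{8136755} \approx -1.0135 \cdot 10^{-6}$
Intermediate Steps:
$B{\left(q \right)} = 2 \sqrt{17}$ ($B{\left(q \right)} = \frac{\sqrt{-211 + 823}}{3} = \frac{\sqrt{612}}{3} = \frac{6 \sqrt{17}}{3} = 2 \sqrt{17}$)
$\frac{B{\left(-2101 \right)}}{-8136755} = \frac{2 \sqrt{17}}{-8136755} = 2 \sqrt{17} \left(- \frac{1}{8136755}\right) = - \frac{2 \sqrt{17}}{8136755}$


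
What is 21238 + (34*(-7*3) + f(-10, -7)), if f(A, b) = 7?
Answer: 20531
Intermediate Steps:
21238 + (34*(-7*3) + f(-10, -7)) = 21238 + (34*(-7*3) + 7) = 21238 + (34*(-21) + 7) = 21238 + (-714 + 7) = 21238 - 707 = 20531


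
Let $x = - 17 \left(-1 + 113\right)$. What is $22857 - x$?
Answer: $24761$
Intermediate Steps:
$x = -1904$ ($x = \left(-17\right) 112 = -1904$)
$22857 - x = 22857 - -1904 = 22857 + 1904 = 24761$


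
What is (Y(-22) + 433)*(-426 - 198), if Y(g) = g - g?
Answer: -270192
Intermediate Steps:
Y(g) = 0
(Y(-22) + 433)*(-426 - 198) = (0 + 433)*(-426 - 198) = 433*(-624) = -270192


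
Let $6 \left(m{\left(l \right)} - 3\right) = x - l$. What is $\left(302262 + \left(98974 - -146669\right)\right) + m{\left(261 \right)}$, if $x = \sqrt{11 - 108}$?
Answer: $\frac{1095729}{2} + \frac{i \sqrt{97}}{6} \approx 5.4786 \cdot 10^{5} + 1.6415 i$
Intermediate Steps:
$x = i \sqrt{97}$ ($x = \sqrt{-97} = i \sqrt{97} \approx 9.8489 i$)
$m{\left(l \right)} = 3 - \frac{l}{6} + \frac{i \sqrt{97}}{6}$ ($m{\left(l \right)} = 3 + \frac{i \sqrt{97} - l}{6} = 3 + \frac{- l + i \sqrt{97}}{6} = 3 - \left(\frac{l}{6} - \frac{i \sqrt{97}}{6}\right) = 3 - \frac{l}{6} + \frac{i \sqrt{97}}{6}$)
$\left(302262 + \left(98974 - -146669\right)\right) + m{\left(261 \right)} = \left(302262 + \left(98974 - -146669\right)\right) + \left(3 - \frac{87}{2} + \frac{i \sqrt{97}}{6}\right) = \left(302262 + \left(98974 + 146669\right)\right) + \left(3 - \frac{87}{2} + \frac{i \sqrt{97}}{6}\right) = \left(302262 + 245643\right) - \left(\frac{81}{2} - \frac{i \sqrt{97}}{6}\right) = 547905 - \left(\frac{81}{2} - \frac{i \sqrt{97}}{6}\right) = \frac{1095729}{2} + \frac{i \sqrt{97}}{6}$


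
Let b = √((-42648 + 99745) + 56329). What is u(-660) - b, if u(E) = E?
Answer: -660 - √113426 ≈ -996.79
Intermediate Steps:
b = √113426 (b = √(57097 + 56329) = √113426 ≈ 336.79)
u(-660) - b = -660 - √113426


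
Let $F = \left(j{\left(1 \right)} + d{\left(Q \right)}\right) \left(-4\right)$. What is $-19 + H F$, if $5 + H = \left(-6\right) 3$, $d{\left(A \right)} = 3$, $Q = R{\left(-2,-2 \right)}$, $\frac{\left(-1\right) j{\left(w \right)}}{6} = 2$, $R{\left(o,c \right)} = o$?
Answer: $-847$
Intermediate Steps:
$j{\left(w \right)} = -12$ ($j{\left(w \right)} = \left(-6\right) 2 = -12$)
$Q = -2$
$F = 36$ ($F = \left(-12 + 3\right) \left(-4\right) = \left(-9\right) \left(-4\right) = 36$)
$H = -23$ ($H = -5 - 18 = -23$)
$-19 + H F = -19 - 828 = -847$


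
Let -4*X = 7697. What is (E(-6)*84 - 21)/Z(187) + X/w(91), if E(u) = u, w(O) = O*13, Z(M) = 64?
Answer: -744227/75712 ≈ -9.8297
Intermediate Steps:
w(O) = 13*O
X = -7697/4 (X = -¼*7697 = -7697/4 ≈ -1924.3)
(E(-6)*84 - 21)/Z(187) + X/w(91) = (-6*84 - 21)/64 - 7697/(4*(13*91)) = (-504 - 21)*(1/64) - 7697/4/1183 = -525*1/64 - 7697/4*1/1183 = -525/64 - 7697/4732 = -744227/75712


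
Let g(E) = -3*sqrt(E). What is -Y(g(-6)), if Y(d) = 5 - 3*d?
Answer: -5 - 9*I*sqrt(6) ≈ -5.0 - 22.045*I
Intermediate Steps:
-Y(g(-6)) = -(5 - (-9)*sqrt(-6)) = -(5 - (-9)*I*sqrt(6)) = -(5 + 9*I*sqrt(6)) = -5 - 9*I*sqrt(6)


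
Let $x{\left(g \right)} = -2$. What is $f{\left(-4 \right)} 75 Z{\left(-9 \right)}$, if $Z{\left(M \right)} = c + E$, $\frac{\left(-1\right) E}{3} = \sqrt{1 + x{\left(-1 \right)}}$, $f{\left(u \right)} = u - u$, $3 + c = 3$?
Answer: $0$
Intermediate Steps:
$c = 0$ ($c = -3 + 3 = 0$)
$f{\left(u \right)} = 0$
$E = - 3 i$ ($E = - 3 \sqrt{1 - 2} = - 3 \sqrt{-1} = - 3 i \approx - 3.0 i$)
$Z{\left(M \right)} = - 3 i$ ($Z{\left(M \right)} = 0 - 3 i = - 3 i$)
$f{\left(-4 \right)} 75 Z{\left(-9 \right)} = 0 \cdot 75 \left(- 3 i\right) = 0 \left(- 3 i\right) = 0$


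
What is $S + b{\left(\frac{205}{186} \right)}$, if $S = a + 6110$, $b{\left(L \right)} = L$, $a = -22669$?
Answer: $- \frac{3079769}{186} \approx -16558.0$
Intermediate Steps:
$S = -16559$ ($S = -22669 + 6110 = -16559$)
$S + b{\left(\frac{205}{186} \right)} = -16559 + \frac{205}{186} = - \frac{3079769}{186}$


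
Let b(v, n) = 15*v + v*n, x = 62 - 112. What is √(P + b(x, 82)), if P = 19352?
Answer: √14502 ≈ 120.42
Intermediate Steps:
x = -50
b(v, n) = 15*v + n*v
√(P + b(x, 82)) = √(19352 - 50*(15 + 82)) = √(19352 - 50*97) = √(19352 - 4850) = √14502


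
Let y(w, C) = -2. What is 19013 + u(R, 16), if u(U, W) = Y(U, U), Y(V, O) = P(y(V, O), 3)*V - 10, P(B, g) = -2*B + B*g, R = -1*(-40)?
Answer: 18923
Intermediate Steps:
R = 40
Y(V, O) = -10 - 2*V (Y(V, O) = (-2*(-2 + 3))*V - 10 = (-2*1)*V - 10 = -2*V - 10 = -10 - 2*V)
u(U, W) = -10 - 2*U
19013 + u(R, 16) = 19013 + (-10 - 2*40) = 19013 + (-10 - 80) = 19013 - 90 = 18923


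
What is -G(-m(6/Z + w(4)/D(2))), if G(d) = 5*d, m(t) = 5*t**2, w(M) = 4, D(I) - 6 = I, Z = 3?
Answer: 625/4 ≈ 156.25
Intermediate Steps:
D(I) = 6 + I
-G(-m(6/Z + w(4)/D(2))) = -5*(-5*(6/3 + 4/(6 + 2))**2) = -5*(-5*(6*(1/3) + 4/8)**2) = -5*(-5*(2 + 4*(1/8))**2) = -5*(-5*(2 + 1/2)**2) = -5*(-5*(5/2)**2) = -5*(-5*25/4) = -5*(-1*125/4) = -5*(-125)/4 = -1*(-625/4) = 625/4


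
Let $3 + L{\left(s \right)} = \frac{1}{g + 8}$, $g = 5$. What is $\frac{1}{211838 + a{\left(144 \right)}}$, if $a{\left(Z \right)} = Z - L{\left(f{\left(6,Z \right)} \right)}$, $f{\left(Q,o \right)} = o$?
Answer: $\frac{13}{2755804} \approx 4.7173 \cdot 10^{-6}$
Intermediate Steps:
$L{\left(s \right)} = - \frac{38}{13}$ ($L{\left(s \right)} = -3 + \frac{1}{5 + 8} = -3 + \frac{1}{13} = - \frac{38}{13}$)
$a{\left(Z \right)} = \frac{38}{13} + Z$ ($a{\left(Z \right)} = Z - - \frac{38}{13} = Z + \frac{38}{13} = \frac{38}{13} + Z$)
$\frac{1}{211838 + a{\left(144 \right)}} = \frac{1}{211838 + \left(\frac{38}{13} + 144\right)} = \frac{1}{211838 + \frac{1910}{13}} = \frac{1}{\frac{2755804}{13}} = \frac{13}{2755804}$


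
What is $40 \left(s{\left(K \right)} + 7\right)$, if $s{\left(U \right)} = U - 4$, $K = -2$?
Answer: $40$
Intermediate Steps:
$s{\left(U \right)} = -4 + U$
$40 \left(s{\left(K \right)} + 7\right) = 40 \left(\left(-4 - 2\right) + 7\right) = 40 \left(-6 + 7\right) = 40 \cdot 1 = 40$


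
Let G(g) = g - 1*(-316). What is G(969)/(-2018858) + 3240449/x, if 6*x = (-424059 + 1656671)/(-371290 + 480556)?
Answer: 1072228304466599953/622117149274 ≈ 1.7235e+6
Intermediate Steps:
G(g) = 316 + g (G(g) = g + 316 = 316 + g)
x = 308153/163899 (x = ((-424059 + 1656671)/(-371290 + 480556))/6 = (1232612/109266)/6 = (1232612*(1/109266))/6 = (1/6)*(616306/54633) = 308153/163899 ≈ 1.8801)
G(969)/(-2018858) + 3240449/x = (316 + 969)/(-2018858) + 3240449/(308153/163899) = 1285*(-1/2018858) + 3240449*(163899/308153) = -1285/2018858 + 531106350651/308153 = 1072228304466599953/622117149274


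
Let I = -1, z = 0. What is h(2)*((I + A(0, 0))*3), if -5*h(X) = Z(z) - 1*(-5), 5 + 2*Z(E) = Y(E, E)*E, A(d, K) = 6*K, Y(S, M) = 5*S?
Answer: 3/2 ≈ 1.5000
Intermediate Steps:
Z(E) = -5/2 + 5*E**2/2 (Z(E) = -5/2 + ((5*E)*E)/2 = -5/2 + (5*E**2)/2 = -5/2 + 5*E**2/2)
h(X) = -1/2 (h(X) = -((-5/2 + (5/2)*0**2) - 1*(-5))/5 = -((-5/2 + (5/2)*0) + 5)/5 = -((-5/2 + 0) + 5)/5 = -(-5/2 + 5)/5 = -1/5*5/2 = -1/2)
h(2)*((I + A(0, 0))*3) = -(-1 + 6*0)*3/2 = -(-1 + 0)*3/2 = -(-1)*3/2 = -1/2*(-3) = 3/2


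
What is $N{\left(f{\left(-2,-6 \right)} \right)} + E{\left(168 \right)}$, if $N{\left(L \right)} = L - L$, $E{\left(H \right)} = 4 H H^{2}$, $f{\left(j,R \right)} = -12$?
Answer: $18966528$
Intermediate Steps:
$E{\left(H \right)} = 4 H^{3}$
$N{\left(L \right)} = 0$
$N{\left(f{\left(-2,-6 \right)} \right)} + E{\left(168 \right)} = 0 + 4 \cdot 168^{3} = 0 + 4 \cdot 4741632 = 0 + 18966528 = 18966528$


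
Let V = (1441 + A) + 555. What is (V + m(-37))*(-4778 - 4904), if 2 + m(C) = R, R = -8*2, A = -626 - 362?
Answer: -9585180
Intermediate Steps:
A = -988
V = 1008 (V = (1441 - 988) + 555 = 453 + 555 = 1008)
R = -16
m(C) = -18 (m(C) = -2 - 16 = -18)
(V + m(-37))*(-4778 - 4904) = (1008 - 18)*(-4778 - 4904) = 990*(-9682) = -9585180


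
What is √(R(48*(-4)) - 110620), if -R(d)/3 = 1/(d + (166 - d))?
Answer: I*√3048245218/166 ≈ 332.6*I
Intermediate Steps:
R(d) = -3/166 (R(d) = -3/(d + (166 - d)) = -3/166)
√(R(48*(-4)) - 110620) = √(-3/166 - 110620) = √(-18362923/166) = I*√3048245218/166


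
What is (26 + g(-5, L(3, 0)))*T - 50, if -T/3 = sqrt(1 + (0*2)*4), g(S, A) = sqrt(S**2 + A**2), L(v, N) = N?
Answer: -143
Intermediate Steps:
g(S, A) = sqrt(A**2 + S**2)
T = -3 (T = -3*sqrt(1 + (0*2)*4) = -3*sqrt(1 + 0*4) = -3*sqrt(1 + 0) = -3*sqrt(1) = -3*1 = -3)
(26 + g(-5, L(3, 0)))*T - 50 = (26 + sqrt(0**2 + (-5)**2))*(-3) - 50 = (26 + sqrt(0 + 25))*(-3) - 50 = (26 + sqrt(25))*(-3) - 50 = (26 + 5)*(-3) - 50 = 31*(-3) - 50 = -93 - 50 = -143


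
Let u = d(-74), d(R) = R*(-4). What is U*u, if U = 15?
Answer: 4440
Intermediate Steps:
d(R) = -4*R
u = 296 (u = -4*(-74) = 296)
U*u = 15*296 = 4440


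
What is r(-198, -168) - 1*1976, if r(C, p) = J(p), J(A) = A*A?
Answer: 26248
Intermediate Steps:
J(A) = A²
r(C, p) = p²
r(-198, -168) - 1*1976 = (-168)² - 1*1976 = 28224 - 1976 = 26248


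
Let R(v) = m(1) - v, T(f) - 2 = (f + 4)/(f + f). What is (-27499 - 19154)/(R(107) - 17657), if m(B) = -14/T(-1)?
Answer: 46653/17792 ≈ 2.6221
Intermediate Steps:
T(f) = 2 + (4 + f)/(2*f) (T(f) = 2 + (f + 4)/(f + f) = 2 + (4 + f)/((2*f)) = 2 + (4 + f)*(1/(2*f)) = 2 + (4 + f)/(2*f))
m(B) = -28 (m(B) = -14/(5/2 + 2/(-1)) = -14/(5/2 + 2*(-1)) = -14/(5/2 - 2) = -14/1/2 = -14*2 = -28)
R(v) = -28 - v
(-27499 - 19154)/(R(107) - 17657) = (-27499 - 19154)/((-28 - 1*107) - 17657) = -46653/((-28 - 107) - 17657) = -46653/(-135 - 17657) = -46653/(-17792) = -46653*(-1/17792) = 46653/17792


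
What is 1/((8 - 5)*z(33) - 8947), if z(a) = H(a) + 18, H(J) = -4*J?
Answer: -1/9289 ≈ -0.00010765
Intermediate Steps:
z(a) = 18 - 4*a (z(a) = -4*a + 18 = 18 - 4*a)
1/((8 - 5)*z(33) - 8947) = 1/((8 - 5)*(18 - 4*33) - 8947) = 1/(3*(18 - 132) - 8947) = 1/(3*(-114) - 8947) = 1/(-342 - 8947) = 1/(-9289) = -1/9289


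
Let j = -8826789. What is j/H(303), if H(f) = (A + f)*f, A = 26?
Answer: -2942263/33229 ≈ -88.545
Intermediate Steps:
H(f) = f*(26 + f) (H(f) = (26 + f)*f = f*(26 + f))
j/H(303) = -8826789*1/(303*(26 + 303)) = -8826789/(303*329) = -8826789/99687 = -8826789*1/99687 = -2942263/33229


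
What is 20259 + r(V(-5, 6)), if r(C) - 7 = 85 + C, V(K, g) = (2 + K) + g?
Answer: 20354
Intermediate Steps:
V(K, g) = 2 + K + g
r(C) = 92 + C (r(C) = 7 + (85 + C) = 92 + C)
20259 + r(V(-5, 6)) = 20259 + (92 + (2 - 5 + 6)) = 20259 + (92 + 3) = 20259 + 95 = 20354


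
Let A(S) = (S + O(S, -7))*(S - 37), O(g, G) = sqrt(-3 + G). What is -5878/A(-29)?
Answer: -85231/28083 - 2939*I*sqrt(10)/28083 ≈ -3.035 - 0.33095*I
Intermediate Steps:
A(S) = (-37 + S)*(S + I*sqrt(10)) (A(S) = (S + sqrt(-3 - 7))*(S - 37) = (S + sqrt(-10))*(-37 + S) = (S + I*sqrt(10))*(-37 + S) = (-37 + S)*(S + I*sqrt(10)))
-5878/A(-29) = -5878/((-29)**2 - 37*(-29) - 37*I*sqrt(10) + I*(-29)*sqrt(10)) = -5878/(841 + 1073 - 37*I*sqrt(10) - 29*I*sqrt(10)) = -5878/(1914 - 66*I*sqrt(10))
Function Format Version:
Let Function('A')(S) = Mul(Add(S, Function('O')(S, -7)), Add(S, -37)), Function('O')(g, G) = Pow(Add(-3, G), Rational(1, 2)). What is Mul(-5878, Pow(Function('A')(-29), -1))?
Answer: Add(Rational(-85231, 28083), Mul(Rational(-2939, 28083), I, Pow(10, Rational(1, 2)))) ≈ Add(-3.0350, Mul(-0.33095, I))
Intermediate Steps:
Function('A')(S) = Mul(Add(-37, S), Add(S, Mul(I, Pow(10, Rational(1, 2))))) (Function('A')(S) = Mul(Add(S, Pow(Add(-3, -7), Rational(1, 2))), Add(S, -37)) = Mul(Add(S, Pow(-10, Rational(1, 2))), Add(-37, S)) = Mul(Add(S, Mul(I, Pow(10, Rational(1, 2)))), Add(-37, S)) = Mul(Add(-37, S), Add(S, Mul(I, Pow(10, Rational(1, 2))))))
Mul(-5878, Pow(Function('A')(-29), -1)) = Mul(-5878, Pow(Add(Pow(-29, 2), Mul(-37, -29), Mul(-37, I, Pow(10, Rational(1, 2))), Mul(I, -29, Pow(10, Rational(1, 2)))), -1)) = Mul(-5878, Pow(Add(841, 1073, Mul(-37, I, Pow(10, Rational(1, 2))), Mul(-29, I, Pow(10, Rational(1, 2)))), -1)) = Mul(-5878, Pow(Add(1914, Mul(-66, I, Pow(10, Rational(1, 2)))), -1))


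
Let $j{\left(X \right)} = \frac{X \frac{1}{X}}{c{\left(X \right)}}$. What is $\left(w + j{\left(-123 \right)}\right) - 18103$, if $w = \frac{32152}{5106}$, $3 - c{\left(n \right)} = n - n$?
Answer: $- \frac{46200032}{2553} \approx -18096.0$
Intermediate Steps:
$c{\left(n \right)} = 3$ ($c{\left(n \right)} = 3 - \left(n - n\right) = 3 - 0 = 3 + 0 = 3$)
$j{\left(X \right)} = \frac{1}{3}$ ($j{\left(X \right)} = \frac{X \frac{1}{X}}{3} = 1 \cdot \frac{1}{3} = \frac{1}{3}$)
$w = \frac{16076}{2553}$ ($w = 32152 \cdot \frac{1}{5106} = \frac{16076}{2553} \approx 6.2969$)
$\left(w + j{\left(-123 \right)}\right) - 18103 = \left(\frac{16076}{2553} + \frac{1}{3}\right) - 18103 = \frac{16927}{2553} - 18103 = - \frac{46200032}{2553}$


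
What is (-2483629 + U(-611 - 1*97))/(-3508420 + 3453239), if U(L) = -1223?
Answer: 2484852/55181 ≈ 45.031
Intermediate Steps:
(-2483629 + U(-611 - 1*97))/(-3508420 + 3453239) = (-2483629 - 1223)/(-3508420 + 3453239) = -2484852/(-55181) = -2484852*(-1/55181) = 2484852/55181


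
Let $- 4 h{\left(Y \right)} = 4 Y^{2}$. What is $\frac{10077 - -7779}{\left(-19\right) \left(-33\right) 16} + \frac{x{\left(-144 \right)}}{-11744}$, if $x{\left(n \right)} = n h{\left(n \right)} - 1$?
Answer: $- \frac{619701679}{2454496} \approx -252.48$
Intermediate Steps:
$h{\left(Y \right)} = - Y^{2}$ ($h{\left(Y \right)} = - \frac{4 Y^{2}}{4} = - Y^{2}$)
$x{\left(n \right)} = -1 - n^{3}$ ($x{\left(n \right)} = n \left(- n^{2}\right) - 1 = - n^{3} - 1 = -1 - n^{3}$)
$\frac{10077 - -7779}{\left(-19\right) \left(-33\right) 16} + \frac{x{\left(-144 \right)}}{-11744} = \frac{10077 - -7779}{\left(-19\right) \left(-33\right) 16} + \frac{-1 - \left(-144\right)^{3}}{-11744} = \frac{10077 + 7779}{627 \cdot 16} + \left(-1 - -2985984\right) \left(- \frac{1}{11744}\right) = \frac{17856}{10032} + \left(-1 + 2985984\right) \left(- \frac{1}{11744}\right) = 17856 \cdot \frac{1}{10032} + 2985983 \left(- \frac{1}{11744}\right) = \frac{372}{209} - \frac{2985983}{11744} = - \frac{619701679}{2454496}$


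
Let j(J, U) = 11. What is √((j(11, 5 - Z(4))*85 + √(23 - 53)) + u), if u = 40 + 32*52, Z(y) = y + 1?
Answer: √(2639 + I*√30) ≈ 51.371 + 0.0533*I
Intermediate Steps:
Z(y) = 1 + y
u = 1704 (u = 40 + 1664 = 1704)
√((j(11, 5 - Z(4))*85 + √(23 - 53)) + u) = √((11*85 + √(23 - 53)) + 1704) = √((935 + √(-30)) + 1704) = √((935 + I*√30) + 1704) = √(2639 + I*√30)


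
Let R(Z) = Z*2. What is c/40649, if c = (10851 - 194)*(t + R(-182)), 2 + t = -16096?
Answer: -175435534/40649 ≈ -4315.9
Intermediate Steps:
t = -16098 (t = -2 - 16096 = -16098)
R(Z) = 2*Z
c = -175435534 (c = (10851 - 194)*(-16098 + 2*(-182)) = 10657*(-16098 - 364) = 10657*(-16462) = -175435534)
c/40649 = -175435534/40649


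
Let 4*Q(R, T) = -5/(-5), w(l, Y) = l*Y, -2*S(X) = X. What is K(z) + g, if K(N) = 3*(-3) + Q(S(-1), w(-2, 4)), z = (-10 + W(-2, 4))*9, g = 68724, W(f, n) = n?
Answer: 274861/4 ≈ 68715.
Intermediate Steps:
S(X) = -X/2
w(l, Y) = Y*l
Q(R, T) = ¼ (Q(R, T) = (-5/(-5))/4 = (-5*(-⅕))/4 = (¼)*1 = ¼)
z = -54 (z = (-10 + 4)*9 = -6*9 = -54)
K(N) = -35/4 (K(N) = 3*(-3) + ¼ = -9 + ¼ = -35/4)
K(z) + g = -35/4 + 68724 = 274861/4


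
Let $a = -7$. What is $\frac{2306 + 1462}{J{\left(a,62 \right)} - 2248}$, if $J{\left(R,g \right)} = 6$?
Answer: $- \frac{1884}{1121} \approx -1.6806$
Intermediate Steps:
$\frac{2306 + 1462}{J{\left(a,62 \right)} - 2248} = \frac{2306 + 1462}{6 - 2248} = \frac{3768}{-2242} = 3768 \left(- \frac{1}{2242}\right) = - \frac{1884}{1121}$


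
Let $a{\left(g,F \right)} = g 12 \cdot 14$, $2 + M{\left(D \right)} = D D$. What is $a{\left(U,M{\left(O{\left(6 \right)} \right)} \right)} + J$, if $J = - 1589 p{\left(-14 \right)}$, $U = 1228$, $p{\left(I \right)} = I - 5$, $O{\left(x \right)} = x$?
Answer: $236495$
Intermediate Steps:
$M{\left(D \right)} = -2 + D^{2}$ ($M{\left(D \right)} = -2 + D D = -2 + D^{2}$)
$p{\left(I \right)} = -5 + I$
$J = 30191$ ($J = - 1589 \left(-5 - 14\right) = \left(-1589\right) \left(-19\right) = 30191$)
$a{\left(g,F \right)} = 168 g$ ($a{\left(g,F \right)} = 12 g 14 = 168 g$)
$a{\left(U,M{\left(O{\left(6 \right)} \right)} \right)} + J = 168 \cdot 1228 + 30191 = 206304 + 30191 = 236495$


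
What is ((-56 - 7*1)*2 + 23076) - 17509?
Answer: 5441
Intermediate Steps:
((-56 - 7*1)*2 + 23076) - 17509 = ((-56 - 7)*2 + 23076) - 17509 = (-63*2 + 23076) - 17509 = (-126 + 23076) - 17509 = 22950 - 17509 = 5441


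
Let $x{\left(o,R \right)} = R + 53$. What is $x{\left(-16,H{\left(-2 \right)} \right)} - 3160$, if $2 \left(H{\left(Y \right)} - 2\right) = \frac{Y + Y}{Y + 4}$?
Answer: $-3106$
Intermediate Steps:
$H{\left(Y \right)} = 2 + \frac{Y}{4 + Y}$ ($H{\left(Y \right)} = 2 + \frac{\left(Y + Y\right) \frac{1}{Y + 4}}{2} = 2 + \frac{2 Y \frac{1}{4 + Y}}{2} = 2 + \frac{Y}{4 + Y}$)
$x{\left(o,R \right)} = 53 + R$
$x{\left(-16,H{\left(-2 \right)} \right)} - 3160 = \left(53 + \frac{8 + 3 \left(-2\right)}{4 - 2}\right) - 3160 = \left(53 + \frac{8 - 6}{2}\right) - 3160 = \left(53 + \frac{1}{2} \cdot 2\right) - 3160 = \left(53 + 1\right) - 3160 = 54 - 3160 = -3106$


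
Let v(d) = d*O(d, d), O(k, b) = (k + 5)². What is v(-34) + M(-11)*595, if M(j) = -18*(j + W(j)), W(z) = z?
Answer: 207026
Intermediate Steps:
O(k, b) = (5 + k)²
v(d) = d*(5 + d)²
M(j) = -36*j (M(j) = -18*(j + j) = -36*j)
v(-34) + M(-11)*595 = -34*(5 - 34)² - 36*(-11)*595 = -34*(-29)² + 396*595 = -34*841 + 235620 = -28594 + 235620 = 207026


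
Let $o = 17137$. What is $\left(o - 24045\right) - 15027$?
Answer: $-21935$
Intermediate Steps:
$\left(o - 24045\right) - 15027 = \left(17137 - 24045\right) - 15027 = -6908 - 15027 = -21935$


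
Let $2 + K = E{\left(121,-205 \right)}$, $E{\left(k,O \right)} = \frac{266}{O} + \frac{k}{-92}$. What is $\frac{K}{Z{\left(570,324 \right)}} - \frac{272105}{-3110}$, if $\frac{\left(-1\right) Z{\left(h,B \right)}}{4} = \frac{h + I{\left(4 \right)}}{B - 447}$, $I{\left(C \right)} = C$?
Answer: $\frac{28657473479}{328465760} \approx 87.246$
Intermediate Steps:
$E{\left(k,O \right)} = \frac{266}{O} - \frac{k}{92}$ ($E{\left(k,O \right)} = \frac{266}{O} + k \left(- \frac{1}{92}\right) = \frac{266}{O} - \frac{k}{92}$)
$Z{\left(h,B \right)} = - \frac{4 \left(4 + h\right)}{-447 + B}$ ($Z{\left(h,B \right)} = - 4 \frac{h + 4}{B - 447} = - 4 \frac{4 + h}{-447 + B} = - \frac{4 \left(4 + h\right)}{-447 + B}$)
$K = - \frac{86997}{18860}$ ($K = -2 + \left(\frac{266}{-205} - \frac{121}{92}\right) = -2 + \left(266 \left(- \frac{1}{205}\right) - \frac{121}{92}\right) = -2 - \frac{49277}{18860} = - \frac{86997}{18860} \approx -4.6128$)
$\frac{K}{Z{\left(570,324 \right)}} - \frac{272105}{-3110} = - \frac{86997}{18860 \frac{4 \left(-4 - 570\right)}{-447 + 324}} - \frac{272105}{-3110} = - \frac{86997}{18860 \frac{4 \left(-4 - 570\right)}{-123}} - - \frac{54421}{622} = - \frac{86997}{18860 \cdot 4 \left(- \frac{1}{123}\right) \left(-574\right)} + \frac{54421}{622} = - \frac{86997}{18860 \cdot \frac{56}{3}} + \frac{54421}{622} = \left(- \frac{86997}{18860}\right) \frac{3}{56} + \frac{54421}{622} = - \frac{260991}{1056160} + \frac{54421}{622} = \frac{28657473479}{328465760}$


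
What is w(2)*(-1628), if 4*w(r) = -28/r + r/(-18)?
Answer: 51689/9 ≈ 5743.2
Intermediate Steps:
w(r) = -7/r - r/72 (w(r) = (-28/r + r/(-18))/4 = (-28/r + r*(-1/18))/4 = (-28/r - r/18)/4 = -7/r - r/72)
w(2)*(-1628) = (-7/2 - 1/72*2)*(-1628) = (-7*½ - 1/36)*(-1628) = (-7/2 - 1/36)*(-1628) = -127/36*(-1628) = 51689/9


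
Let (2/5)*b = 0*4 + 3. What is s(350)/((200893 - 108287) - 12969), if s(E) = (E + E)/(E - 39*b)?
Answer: 280/1831651 ≈ 0.00015287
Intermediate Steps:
b = 15/2 (b = 5*(0*4 + 3)/2 = 5*(0 + 3)/2 = (5/2)*3 = 15/2 ≈ 7.5000)
s(E) = 2*E/(-585/2 + E) (s(E) = (E + E)/(E - 39*15/2) = (2*E)/(E - 585/2) = (2*E)/(-585/2 + E) = 2*E/(-585/2 + E))
s(350)/((200893 - 108287) - 12969) = (4*350/(-585 + 2*350))/((200893 - 108287) - 12969) = (4*350/(-585 + 700))/(92606 - 12969) = (4*350/115)/79637 = (4*350*(1/115))*(1/79637) = (280/23)*(1/79637) = 280/1831651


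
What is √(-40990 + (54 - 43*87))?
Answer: I*√44677 ≈ 211.37*I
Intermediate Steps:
√(-40990 + (54 - 43*87)) = √(-40990 + (54 - 3741)) = √(-40990 - 3687) = √(-44677) = I*√44677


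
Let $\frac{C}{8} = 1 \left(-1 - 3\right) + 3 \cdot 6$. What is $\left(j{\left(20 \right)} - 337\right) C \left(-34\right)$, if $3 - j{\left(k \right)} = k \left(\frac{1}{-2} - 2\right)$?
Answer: $1081472$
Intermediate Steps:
$j{\left(k \right)} = 3 + \frac{5 k}{2}$ ($j{\left(k \right)} = 3 - k \left(\frac{1}{-2} - 2\right) = 3 - k \left(- \frac{1}{2} - 2\right) = 3 - k \left(- \frac{5}{2}\right) = 3 - - \frac{5 k}{2} = 3 + \frac{5 k}{2}$)
$C = 112$ ($C = 8 \left(1 \left(-1 - 3\right) + 3 \cdot 6\right) = 8 \left(1 \left(-1 - 3\right) + 18\right) = 8 \left(1 \left(-4\right) + 18\right) = 8 \left(-4 + 18\right) = 8 \cdot 14 = 112$)
$\left(j{\left(20 \right)} - 337\right) C \left(-34\right) = \left(\left(3 + \frac{5}{2} \cdot 20\right) - 337\right) 112 \left(-34\right) = \left(\left(3 + 50\right) - 337\right) \left(-3808\right) = \left(53 - 337\right) \left(-3808\right) = \left(-284\right) \left(-3808\right) = 1081472$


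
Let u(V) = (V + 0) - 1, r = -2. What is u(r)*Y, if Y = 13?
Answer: -39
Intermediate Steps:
u(V) = -1 + V (u(V) = V - 1 = -1 + V)
u(r)*Y = (-1 - 2)*13 = -3*13 = -39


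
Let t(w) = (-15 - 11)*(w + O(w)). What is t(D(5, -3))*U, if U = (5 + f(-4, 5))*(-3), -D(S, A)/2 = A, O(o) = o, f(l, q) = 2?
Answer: 6552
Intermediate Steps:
D(S, A) = -2*A
t(w) = -52*w (t(w) = (-15 - 11)*(w + w) = -52*w)
U = -21 (U = (5 + 2)*(-3) = 7*(-3) = -21)
t(D(5, -3))*U = -(-104)*(-3)*(-21) = -52*6*(-21) = -312*(-21) = 6552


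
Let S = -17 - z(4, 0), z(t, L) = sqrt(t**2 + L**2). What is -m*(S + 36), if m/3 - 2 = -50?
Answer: 2160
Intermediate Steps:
m = -144 (m = 6 + 3*(-50) = 6 - 150 = -144)
z(t, L) = sqrt(L**2 + t**2)
S = -21 (S = -17 - sqrt(0**2 + 4**2) = -17 - sqrt(0 + 16) = -17 - sqrt(16) = -17 - 1*4 = -17 - 4 = -21)
-m*(S + 36) = -(-144)*(-21 + 36) = -(-144)*15 = -1*(-2160) = 2160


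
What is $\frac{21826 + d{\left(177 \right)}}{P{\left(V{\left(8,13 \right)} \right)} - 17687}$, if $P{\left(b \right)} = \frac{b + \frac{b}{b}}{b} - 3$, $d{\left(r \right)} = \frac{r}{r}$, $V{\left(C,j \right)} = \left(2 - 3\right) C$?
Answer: $- \frac{174616}{141513} \approx -1.2339$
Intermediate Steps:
$V{\left(C,j \right)} = - C$
$d{\left(r \right)} = 1$
$P{\left(b \right)} = -3 + \frac{1 + b}{b}$ ($P{\left(b \right)} = \frac{b + 1}{b} - 3 = \frac{1 + b}{b} - 3 = -3 + \frac{1 + b}{b}$)
$\frac{21826 + d{\left(177 \right)}}{P{\left(V{\left(8,13 \right)} \right)} - 17687} = \frac{21826 + 1}{\left(-2 + \frac{1}{\left(-1\right) 8}\right) - 17687} = \frac{21827}{\left(-2 + \frac{1}{-8}\right) - 17687} = \frac{21827}{\left(-2 - \frac{1}{8}\right) - 17687} = \frac{21827}{- \frac{17}{8} - 17687} = \frac{21827}{- \frac{141513}{8}} = 21827 \left(- \frac{8}{141513}\right) = - \frac{174616}{141513}$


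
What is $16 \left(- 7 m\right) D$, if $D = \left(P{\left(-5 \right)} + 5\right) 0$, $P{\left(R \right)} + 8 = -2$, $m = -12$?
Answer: $0$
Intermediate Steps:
$P{\left(R \right)} = -10$ ($P{\left(R \right)} = -8 - 2 = -10$)
$D = 0$ ($D = \left(-10 + 5\right) 0 = \left(-5\right) 0 = 0$)
$16 \left(- 7 m\right) D = 16 \left(\left(-7\right) \left(-12\right)\right) 0 = 16 \cdot 84 \cdot 0 = 1344 \cdot 0 = 0$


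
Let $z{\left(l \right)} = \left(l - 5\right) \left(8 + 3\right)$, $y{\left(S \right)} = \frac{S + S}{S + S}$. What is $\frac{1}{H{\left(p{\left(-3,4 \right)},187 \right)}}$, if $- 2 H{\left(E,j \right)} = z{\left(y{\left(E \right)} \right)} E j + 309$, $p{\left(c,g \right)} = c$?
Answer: $- \frac{2}{24993} \approx -8.0022 \cdot 10^{-5}$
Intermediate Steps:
$y{\left(S \right)} = 1$ ($y{\left(S \right)} = \frac{2 S}{2 S} = 2 S \frac{1}{2 S} = 1$)
$z{\left(l \right)} = -55 + 11 l$ ($z{\left(l \right)} = \left(-5 + l\right) 11 = -55 + 11 l$)
$H{\left(E,j \right)} = - \frac{309}{2} + 22 E j$ ($H{\left(E,j \right)} = - \frac{\left(-55 + 11 \cdot 1\right) E j + 309}{2} = - \frac{\left(-55 + 11\right) E j + 309}{2} = - \frac{- 44 E j + 309}{2} = - \frac{309 - 44 E j}{2} = - \frac{309}{2} + 22 E j$)
$\frac{1}{H{\left(p{\left(-3,4 \right)},187 \right)}} = \frac{1}{- \frac{309}{2} + 22 \left(-3\right) 187} = \frac{1}{- \frac{309}{2} - 12342} = \frac{1}{- \frac{24993}{2}} = - \frac{2}{24993}$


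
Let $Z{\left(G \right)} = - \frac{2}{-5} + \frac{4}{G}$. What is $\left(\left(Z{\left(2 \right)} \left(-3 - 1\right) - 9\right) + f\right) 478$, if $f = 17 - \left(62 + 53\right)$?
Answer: $- \frac{278674}{5} \approx -55735.0$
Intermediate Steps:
$Z{\left(G \right)} = \frac{2}{5} + \frac{4}{G}$ ($Z{\left(G \right)} = \left(-2\right) \left(- \frac{1}{5}\right) + \frac{4}{G} = \frac{2}{5} + \frac{4}{G}$)
$f = -98$ ($f = 17 - 115 = -98$)
$\left(\left(Z{\left(2 \right)} \left(-3 - 1\right) - 9\right) + f\right) 478 = \left(\left(\left(\frac{2}{5} + \frac{4}{2}\right) \left(-3 - 1\right) - 9\right) - 98\right) 478 = \left(\left(\left(\frac{2}{5} + 4 \cdot \frac{1}{2}\right) \left(-4\right) - 9\right) - 98\right) 478 = \left(\left(\left(\frac{2}{5} + 2\right) \left(-4\right) - 9\right) - 98\right) 478 = \left(\left(\frac{12}{5} \left(-4\right) - 9\right) - 98\right) 478 = \left(\left(- \frac{48}{5} - 9\right) - 98\right) 478 = \left(- \frac{93}{5} - 98\right) 478 = \left(- \frac{583}{5}\right) 478 = - \frac{278674}{5}$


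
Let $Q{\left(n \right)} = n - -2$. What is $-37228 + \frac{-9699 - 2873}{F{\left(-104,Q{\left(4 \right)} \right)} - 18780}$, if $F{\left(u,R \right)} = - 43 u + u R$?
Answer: $- \frac{138968981}{3733} \approx -37227.0$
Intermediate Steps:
$Q{\left(n \right)} = 2 + n$ ($Q{\left(n \right)} = n + 2 = 2 + n$)
$F{\left(u,R \right)} = - 43 u + R u$
$-37228 + \frac{-9699 - 2873}{F{\left(-104,Q{\left(4 \right)} \right)} - 18780} = -37228 + \frac{-9699 - 2873}{- 104 \left(-43 + \left(2 + 4\right)\right) - 18780} = -37228 - \frac{12572}{- 104 \left(-43 + 6\right) - 18780} = -37228 - \frac{12572}{\left(-104\right) \left(-37\right) - 18780} = -37228 - \frac{12572}{3848 - 18780} = -37228 - \frac{12572}{-14932} = -37228 - - \frac{3143}{3733} = -37228 + \frac{3143}{3733} = - \frac{138968981}{3733}$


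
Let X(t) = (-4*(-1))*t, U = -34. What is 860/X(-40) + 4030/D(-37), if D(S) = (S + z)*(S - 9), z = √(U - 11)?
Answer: -401003/130088 + 6045*I*√5/32522 ≈ -3.0826 + 0.41563*I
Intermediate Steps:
X(t) = 4*t
z = 3*I*√5 (z = √(-34 - 11) = √(-45) = 3*I*√5 ≈ 6.7082*I)
D(S) = (-9 + S)*(S + 3*I*√5) (D(S) = (S + 3*I*√5)*(S - 9) = (S + 3*I*√5)*(-9 + S) = (-9 + S)*(S + 3*I*√5))
860/X(-40) + 4030/D(-37) = 860/((4*(-40))) + 4030/((-37)² - 9*(-37) - 27*I*√5 + 3*I*(-37)*√5) = 860/(-160) + 4030/(1369 + 333 - 27*I*√5 - 111*I*√5) = 860*(-1/160) + 4030/(1702 - 138*I*√5) = -43/8 + 4030/(1702 - 138*I*√5)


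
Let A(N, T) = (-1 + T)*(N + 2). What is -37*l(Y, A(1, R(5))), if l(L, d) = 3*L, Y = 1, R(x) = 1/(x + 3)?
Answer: -111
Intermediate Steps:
R(x) = 1/(3 + x)
A(N, T) = (-1 + T)*(2 + N)
-37*l(Y, A(1, R(5))) = -111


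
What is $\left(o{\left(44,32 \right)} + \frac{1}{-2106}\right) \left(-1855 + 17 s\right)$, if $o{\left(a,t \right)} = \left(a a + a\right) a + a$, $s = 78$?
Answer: $- \frac{97107145607}{2106} \approx -4.611 \cdot 10^{7}$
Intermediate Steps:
$o{\left(a,t \right)} = a + a \left(a + a^{2}\right)$ ($o{\left(a,t \right)} = \left(a^{2} + a\right) a + a = \left(a + a^{2}\right) a + a = a \left(a + a^{2}\right) + a = a + a \left(a + a^{2}\right)$)
$\left(o{\left(44,32 \right)} + \frac{1}{-2106}\right) \left(-1855 + 17 s\right) = \left(44 \left(1 + 44 + 44^{2}\right) + \frac{1}{-2106}\right) \left(-1855 + 17 \cdot 78\right) = \left(44 \left(1 + 44 + 1936\right) - \frac{1}{2106}\right) \left(-1855 + 1326\right) = \left(44 \cdot 1981 - \frac{1}{2106}\right) \left(-529\right) = \left(87164 - \frac{1}{2106}\right) \left(-529\right) = \frac{183567383}{2106} \left(-529\right) = - \frac{97107145607}{2106}$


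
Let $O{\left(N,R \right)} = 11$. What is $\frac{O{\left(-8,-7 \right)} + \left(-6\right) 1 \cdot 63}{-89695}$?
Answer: $\frac{367}{89695} \approx 0.0040916$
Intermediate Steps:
$\frac{O{\left(-8,-7 \right)} + \left(-6\right) 1 \cdot 63}{-89695} = \frac{11 + \left(-6\right) 1 \cdot 63}{-89695} = \left(11 - 378\right) \left(- \frac{1}{89695}\right) = \left(-367\right) \left(- \frac{1}{89695}\right) = \frac{367}{89695}$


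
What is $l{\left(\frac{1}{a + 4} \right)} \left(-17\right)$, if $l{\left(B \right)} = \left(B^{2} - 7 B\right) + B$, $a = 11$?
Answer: $\frac{1513}{225} \approx 6.7244$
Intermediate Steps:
$l{\left(B \right)} = B^{2} - 6 B$
$l{\left(\frac{1}{a + 4} \right)} \left(-17\right) = \frac{-6 + \frac{1}{11 + 4}}{11 + 4} \left(-17\right) = \frac{-6 + \frac{1}{15}}{15} \left(-17\right) = \frac{1}{15} \left(- \frac{89}{15}\right) \left(-17\right) = \left(- \frac{89}{225}\right) \left(-17\right) = \frac{1513}{225}$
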